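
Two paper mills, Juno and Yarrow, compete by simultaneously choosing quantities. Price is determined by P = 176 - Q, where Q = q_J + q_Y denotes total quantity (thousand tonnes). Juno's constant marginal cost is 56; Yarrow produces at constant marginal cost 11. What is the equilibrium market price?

Juno's profit: π_J = (176 - Q)q_J - (56q_J). Setting ∂π_J/∂q_J = 0: 120 - 2q_J - (q_Y) = 0.
Yarrow's first-order condition: 165 - 2q_Y - (q_J) = 0.
Rearranging gives the reaction functions q_J = (120 - q_Y)/2 and q_Y = (165 - q_J)/2.
Substituting one into the other gives q_J = 25 and q_Y = 70.
Total output Q = 95, so price P = 176 - 95 = 81.

81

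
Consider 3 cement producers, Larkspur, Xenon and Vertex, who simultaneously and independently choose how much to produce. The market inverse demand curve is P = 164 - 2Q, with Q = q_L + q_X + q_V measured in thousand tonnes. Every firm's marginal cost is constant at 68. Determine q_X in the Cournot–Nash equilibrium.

Each firm earns π_i = (164 - 2Q)q_i - 68q_i.
Setting ∂π_i/∂q_i = 0 with rivals' quantities fixed: 96 - 4q_i - 2·Σ_{j≠i} q_j = 0.
By symmetry each firm produces the same amount; substituting Σ_{j≠i} q_j = 2q_i yields q_i = 96/8 = 12.

12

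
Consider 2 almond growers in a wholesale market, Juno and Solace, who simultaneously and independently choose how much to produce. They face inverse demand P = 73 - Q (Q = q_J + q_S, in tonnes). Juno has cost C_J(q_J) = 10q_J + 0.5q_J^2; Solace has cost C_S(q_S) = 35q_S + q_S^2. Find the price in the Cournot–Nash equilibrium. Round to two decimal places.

48.91

Juno's profit: π_J = (73 - Q)q_J - (10q_J + (1/2)q_J²). Setting ∂π_J/∂q_J = 0: 63 - 3q_J - (q_S) = 0.
Solace's profit: π_S = (73 - Q)q_S - (35q_S + q_S²). Setting ∂π_S/∂q_S = 0: 38 - 4q_S - (q_J) = 0.
Rearranging gives the reaction functions q_J = (63 - q_S)/3 and q_S = (38 - q_J)/4.
Solving the pair: q_J = 214/11, q_S = 51/11.
Total output Q = 265/11, so price P = 73 - 265/11 = 538/11.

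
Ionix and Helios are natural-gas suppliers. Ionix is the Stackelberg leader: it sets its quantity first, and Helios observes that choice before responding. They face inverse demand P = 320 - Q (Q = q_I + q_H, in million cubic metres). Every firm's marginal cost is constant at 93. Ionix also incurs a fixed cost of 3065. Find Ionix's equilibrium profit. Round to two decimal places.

3376.13

Solve by backward induction. Given q_I, the follower Helios maximises π_H = (320 - q_I - q_H)q_H - 93q_H.
Setting the follower's marginal profit to zero, 227 - q_I - 2q_H = 0, i.e. q_H = (227 - q_I)/2.
Ionix substitutes q_H(q_I) into its own profit: π_I = q_I(320 - q_I - (227 - q_I)/2) - 93q_I = (413/2 - (1/2)q_I)q_I - 93q_I.
Leader FOC: 227/2 - q_I = 0, so q_I = 227/2.
Then q_H = (227 - 227/2)/2 = 227/4.
Price P = 320 - 681/4 = 599/4.
Ionix's profit: (599/4 - 93)·(227/2) - 3065 = 3376.1250.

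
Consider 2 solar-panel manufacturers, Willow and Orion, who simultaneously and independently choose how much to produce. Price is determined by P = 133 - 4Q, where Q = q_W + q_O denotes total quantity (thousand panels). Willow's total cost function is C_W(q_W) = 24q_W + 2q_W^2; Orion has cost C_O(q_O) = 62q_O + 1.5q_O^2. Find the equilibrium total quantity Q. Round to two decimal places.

11.47

Willow's profit: π_W = (133 - 4Q)q_W - (24q_W + 2q_W²). Setting ∂π_W/∂q_W = 0: 109 - 12q_W - 4(q_O) = 0.
Orion's profit: π_O = (133 - 4Q)q_O - (62q_O + (3/2)q_O²). Setting ∂π_O/∂q_O = 0: 71 - 11q_O - 4(q_W) = 0.
Best responses: q_W = (109 - 4q_O)/12, q_O = (71 - 4q_W)/11.
Substituting one into the other gives q_W = 915/116 and q_O = 104/29.
Total output Q = 915/116 + 104/29 = 1331/116.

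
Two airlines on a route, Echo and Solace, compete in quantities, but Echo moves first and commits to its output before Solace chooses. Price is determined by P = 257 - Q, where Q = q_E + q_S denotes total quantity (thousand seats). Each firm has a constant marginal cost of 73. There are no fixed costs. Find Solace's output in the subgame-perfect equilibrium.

46

Solve by backward induction. Given q_E, the follower Solace maximises π_S = (257 - q_E - q_S)q_S - 73q_S.
Follower FOC: 184 - q_E - 2q_S = 0, so q_S(q_E) = (184 - q_E)/2.
Echo substitutes q_S(q_E) into its own profit: π_E = q_E(257 - q_E - (184 - q_E)/2) - 73q_E = (165 - (1/2)q_E)q_E - 73q_E.
The leader's first-order condition 92 - q_E = 0 yields q_E = 92.
Then q_S = (184 - 92)/2 = 46.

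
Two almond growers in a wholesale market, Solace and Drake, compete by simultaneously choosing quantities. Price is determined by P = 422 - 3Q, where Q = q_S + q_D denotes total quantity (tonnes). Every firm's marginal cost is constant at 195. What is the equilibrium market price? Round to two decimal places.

270.67

A representative firm's profit is π_i = q_i(422 - 3Q) - 195q_i.
Setting ∂π_i/∂q_i = 0 with rivals' quantities fixed: 227 - 6q_i - 3q_j = 0.
With identical firms every q_j equals q_i, so q_j = q_i and 227 = 9q_i, giving q_i = 227/9.
Total output Q = 454/9, so price P = 422 - 3·(454/9) = 812/3.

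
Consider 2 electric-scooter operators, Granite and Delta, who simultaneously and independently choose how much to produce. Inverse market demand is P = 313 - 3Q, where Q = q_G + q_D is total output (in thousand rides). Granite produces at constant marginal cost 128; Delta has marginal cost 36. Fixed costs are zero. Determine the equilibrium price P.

Granite's profit: π_G = (313 - 3Q)q_G - (128q_G). Setting ∂π_G/∂q_G = 0: 185 - 6q_G - 3(q_D) = 0.
Delta's first-order condition: 277 - 6q_D - 3(q_G) = 0.
Best responses: q_G = (185 - 3q_D)/6, q_D = (277 - 3q_G)/6.
Solving the pair: q_G = 31/3, q_D = 41.
Total output Q = 154/3, so price P = 313 - 3·(154/3) = 159.

159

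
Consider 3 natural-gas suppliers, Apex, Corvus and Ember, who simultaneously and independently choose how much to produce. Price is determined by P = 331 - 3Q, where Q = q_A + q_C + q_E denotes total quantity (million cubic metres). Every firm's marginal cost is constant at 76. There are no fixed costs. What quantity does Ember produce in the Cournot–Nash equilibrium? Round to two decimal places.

21.25

Each firm earns π_i = (331 - 3Q)q_i - 76q_i.
First-order condition (treating rivals' output as given): 255 - 6q_i - 3·Σ_{j≠i} q_j = 0.
By symmetry each firm produces the same amount; substituting Σ_{j≠i} q_j = 2q_i yields q_i = 255/12 = 85/4.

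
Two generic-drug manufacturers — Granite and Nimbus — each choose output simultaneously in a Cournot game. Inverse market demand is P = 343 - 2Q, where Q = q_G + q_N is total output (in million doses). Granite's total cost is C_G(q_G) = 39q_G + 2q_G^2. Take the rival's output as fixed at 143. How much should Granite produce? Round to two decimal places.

With the rival's output fixed at 143, Granite's profit is π_G = (343 - 2·143 - 2q_G)q_G - (39q_G + 2q_G²) = (57 - 2q_G)q_G - (39q_G + 2q_G²).
∂π_G/∂q_G = 18 - 8q_G = 0, so q_G = 9/4.

2.25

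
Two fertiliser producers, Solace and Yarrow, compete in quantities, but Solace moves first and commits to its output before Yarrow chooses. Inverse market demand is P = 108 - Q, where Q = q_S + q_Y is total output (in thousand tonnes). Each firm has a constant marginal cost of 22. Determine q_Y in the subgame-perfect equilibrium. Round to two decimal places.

The follower Yarrow best-responds to any q_S: π_Y = (108 - Q)q_Y - 22q_Y.
Setting the follower's marginal profit to zero, 86 - q_S - 2q_Y = 0, i.e. q_Y = (86 - q_S)/2.
Solace substitutes q_Y(q_S) into its own profit: π_S = q_S(108 - q_S - (86 - q_S)/2) - 22q_S = (65 - (1/2)q_S)q_S - 22q_S.
The leader's first-order condition 43 - q_S = 0 yields q_S = 43.
Then q_Y = (86 - 43)/2 = 43/2.

21.50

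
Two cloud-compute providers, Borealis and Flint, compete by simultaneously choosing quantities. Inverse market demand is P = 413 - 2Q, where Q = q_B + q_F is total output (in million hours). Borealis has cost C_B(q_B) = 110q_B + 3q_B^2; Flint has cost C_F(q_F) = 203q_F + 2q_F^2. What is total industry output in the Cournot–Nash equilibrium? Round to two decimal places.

Borealis's profit: π_B = (413 - 2Q)q_B - (110q_B + 3q_B²). Setting ∂π_B/∂q_B = 0: 303 - 10q_B - 2(q_F) = 0.
Flint's first-order condition: 210 - 8q_F - 2(q_B) = 0.
Rearranging gives the reaction functions q_B = (303 - 2q_F)/10 and q_F = (210 - 2q_B)/8.
Solving the pair: q_B = 501/19, q_F = 747/38.
Total output Q = 501/19 + 747/38 = 1749/38.

46.03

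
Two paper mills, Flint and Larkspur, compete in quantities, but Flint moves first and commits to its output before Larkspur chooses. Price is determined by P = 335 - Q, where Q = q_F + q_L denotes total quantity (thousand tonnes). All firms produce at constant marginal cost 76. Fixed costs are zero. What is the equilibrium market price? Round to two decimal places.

The follower Larkspur best-responds to any q_F: π_L = (335 - Q)q_L - 76q_L.
Follower FOC: 259 - q_F - 2q_L = 0, so q_L(q_F) = (259 - q_F)/2.
The leader anticipates this reaction. Substituting into P = 335 - Q gives P = 411/2 - (1/2)q_F, so π_F = (411/2 - (1/2)q_F)q_F - 76q_F.
Maximising: ∂π_F/∂q_F = 259/2 - q_F = 0, giving q_F = 259/2.
Then q_L = (259 - 259/2)/2 = 259/4.
Total output Q = 777/4, so price P = 335 - 777/4 = 563/4.

140.75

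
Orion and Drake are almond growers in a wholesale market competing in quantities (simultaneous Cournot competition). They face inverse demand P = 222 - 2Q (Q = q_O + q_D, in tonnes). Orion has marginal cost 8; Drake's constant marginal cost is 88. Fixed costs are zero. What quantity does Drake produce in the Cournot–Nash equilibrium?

Orion's profit: π_O = (222 - 2Q)q_O - (8q_O). Setting ∂π_O/∂q_O = 0: 214 - 4q_O - 2(q_D) = 0.
Drake's profit: π_D = (222 - 2Q)q_D - (88q_D). Setting ∂π_D/∂q_D = 0: 134 - 4q_D - 2(q_O) = 0.
Best responses: q_O = (214 - 2q_D)/4, q_D = (134 - 2q_O)/4.
Solving the pair: q_O = 49, q_D = 9.

9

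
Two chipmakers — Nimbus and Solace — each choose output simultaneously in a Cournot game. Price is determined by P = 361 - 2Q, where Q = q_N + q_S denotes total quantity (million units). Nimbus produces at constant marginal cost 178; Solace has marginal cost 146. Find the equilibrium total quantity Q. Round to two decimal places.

66.33

Nimbus's profit: π_N = (361 - 2Q)q_N - (178q_N). Setting ∂π_N/∂q_N = 0: 183 - 4q_N - 2(q_S) = 0.
Solace's first-order condition: 215 - 4q_S - 2(q_N) = 0.
Rearranging gives the reaction functions q_N = (183 - 2q_S)/4 and q_S = (215 - 2q_N)/4.
Substituting one into the other gives q_N = 151/6 and q_S = 247/6.
Total output Q = 151/6 + 247/6 = 199/3.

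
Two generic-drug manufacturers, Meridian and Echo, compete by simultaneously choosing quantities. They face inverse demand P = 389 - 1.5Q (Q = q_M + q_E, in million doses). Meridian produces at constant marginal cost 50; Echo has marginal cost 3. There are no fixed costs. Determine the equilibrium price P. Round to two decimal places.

Meridian's profit: π_M = (389 - 1.5Q)q_M - (50q_M). Setting ∂π_M/∂q_M = 0: 339 - 3q_M - (3/2)(q_E) = 0.
Echo's first-order condition: 386 - 3q_E - (3/2)(q_M) = 0.
Rearranging gives the reaction functions q_M = (339 - (3/2)q_E)/3 and q_E = (386 - (3/2)q_M)/3.
Solving the pair: q_M = 584/9, q_E = 866/9.
Total output Q = 1450/9, so price P = 389 - (3/2)·(1450/9) = 442/3.

147.33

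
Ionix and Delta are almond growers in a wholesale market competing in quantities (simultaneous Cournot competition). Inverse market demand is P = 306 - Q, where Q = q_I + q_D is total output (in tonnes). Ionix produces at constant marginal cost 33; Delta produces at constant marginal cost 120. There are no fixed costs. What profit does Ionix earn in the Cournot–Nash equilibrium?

Ionix's profit: π_I = (306 - Q)q_I - (33q_I). Setting ∂π_I/∂q_I = 0: 273 - 2q_I - (q_D) = 0.
Delta's first-order condition: 186 - 2q_D - (q_I) = 0.
Best responses: q_I = (273 - q_D)/2, q_D = (186 - q_I)/2.
Substituting one into the other gives q_I = 120 and q_D = 33.
Price P = 306 - 153 = 153.
Ionix's profit: (153 - 33)·120 = 14400.

14400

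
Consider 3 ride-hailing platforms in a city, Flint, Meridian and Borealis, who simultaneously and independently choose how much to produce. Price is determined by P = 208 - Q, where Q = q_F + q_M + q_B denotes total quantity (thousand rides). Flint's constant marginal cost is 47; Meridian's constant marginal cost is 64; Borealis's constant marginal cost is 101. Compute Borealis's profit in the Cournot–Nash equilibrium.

Flint's profit: π_F = (208 - Q)q_F - (47q_F). Setting ∂π_F/∂q_F = 0: 161 - 2q_F - (q_M + q_B) = 0.
Meridian's first-order condition: 144 - 2q_M - (q_F + q_B) = 0.
Borealis's first-order condition: 107 - 2q_B - (q_F + q_M) = 0.
Adding the 3 first-order conditions: 412 − 4Q = 0, so Q = 103.
Back-substituting: q_F = (161 − 103) = 58, q_M = (144 − 103) = 41, q_B = (107 − 103) = 4.
Price P = 208 - 103 = 105.
Borealis's profit: (105 - 101)·4 = 16.

16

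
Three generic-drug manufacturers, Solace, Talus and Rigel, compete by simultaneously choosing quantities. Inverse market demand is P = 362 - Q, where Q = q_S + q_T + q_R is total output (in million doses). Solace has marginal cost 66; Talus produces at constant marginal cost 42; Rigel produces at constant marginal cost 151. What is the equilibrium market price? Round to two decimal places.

155.25

Solace's profit: π_S = (362 - Q)q_S - (66q_S). Setting ∂π_S/∂q_S = 0: 296 - 2q_S - (q_T + q_R) = 0.
Talus's profit: π_T = (362 - Q)q_T - (42q_T). Setting ∂π_T/∂q_T = 0: 320 - 2q_T - (q_S + q_R) = 0.
Rigel's first-order condition: 211 - 2q_R - (q_S + q_T) = 0.
Adding the 3 conditions: 827 − 2Q − 2Q = 0, i.e. Q = 827/4.
Back-substituting: q_S = (296 − 827/4) = 357/4, q_T = (320 − 827/4) = 453/4, q_R = (211 − 827/4) = 17/4.
Total output Q = 827/4, so price P = 362 - 827/4 = 621/4.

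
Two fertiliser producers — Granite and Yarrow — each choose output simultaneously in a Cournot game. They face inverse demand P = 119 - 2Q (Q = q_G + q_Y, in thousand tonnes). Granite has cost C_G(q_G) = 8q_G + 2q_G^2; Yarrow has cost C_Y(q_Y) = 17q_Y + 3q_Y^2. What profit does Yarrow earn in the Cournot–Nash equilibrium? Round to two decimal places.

Granite's profit: π_G = (119 - 2Q)q_G - (8q_G + 2q_G²). Setting ∂π_G/∂q_G = 0: 111 - 8q_G - 2(q_Y) = 0.
Yarrow's first-order condition: 102 - 10q_Y - 2(q_G) = 0.
Rearranging gives the reaction functions q_G = (111 - 2q_Y)/8 and q_Y = (102 - 2q_G)/10.
Substituting one into the other gives q_G = 453/38 and q_Y = 297/38.
Price P = 119 - 2·(375/19) = 1511/19.
Yarrow's profit: (1511/19)·(297/38) - 17·(297/38) - 3(297/38)² = 305.4328.

305.43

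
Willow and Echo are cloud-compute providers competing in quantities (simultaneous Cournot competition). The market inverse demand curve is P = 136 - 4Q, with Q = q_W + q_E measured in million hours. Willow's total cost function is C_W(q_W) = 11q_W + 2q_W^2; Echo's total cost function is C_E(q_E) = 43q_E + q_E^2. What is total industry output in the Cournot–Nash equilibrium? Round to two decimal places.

14.37

Willow's profit: π_W = (136 - 4Q)q_W - (11q_W + 2q_W²). Setting ∂π_W/∂q_W = 0: 125 - 12q_W - 4(q_E) = 0.
Echo's first-order condition: 93 - 10q_E - 4(q_W) = 0.
Best responses: q_W = (125 - 4q_E)/12, q_E = (93 - 4q_W)/10.
Solving the pair: q_W = 439/52, q_E = 77/13.
Total output Q = 439/52 + 77/13 = 747/52.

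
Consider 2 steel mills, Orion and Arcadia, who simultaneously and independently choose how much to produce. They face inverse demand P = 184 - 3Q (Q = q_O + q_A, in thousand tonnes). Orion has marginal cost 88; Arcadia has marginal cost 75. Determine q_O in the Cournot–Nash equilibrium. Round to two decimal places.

Orion's profit: π_O = (184 - 3Q)q_O - (88q_O). Setting ∂π_O/∂q_O = 0: 96 - 6q_O - 3(q_A) = 0.
Arcadia's profit: π_A = (184 - 3Q)q_A - (75q_A). Setting ∂π_A/∂q_A = 0: 109 - 6q_A - 3(q_O) = 0.
So q_O = (96 - 3q_A)/6 and q_A = (109 - 3q_O)/6.
Substituting one into the other gives q_O = 83/9 and q_A = 122/9.

9.22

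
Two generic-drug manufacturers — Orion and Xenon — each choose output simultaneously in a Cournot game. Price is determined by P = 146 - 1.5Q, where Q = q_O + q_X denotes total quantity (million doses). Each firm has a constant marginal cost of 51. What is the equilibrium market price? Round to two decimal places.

82.67

Each firm earns π_i = (146 - 1.5Q)q_i - 51q_i.
Setting ∂π_i/∂q_i = 0 with rivals' quantities fixed: 95 - 3q_i - (3/2)q_j = 0.
With identical firms every q_j equals q_i, so q_j = q_i and 95 = (9/2)q_i, giving q_i = 190/9.
Total output Q = 380/9, so price P = 146 - (3/2)·(380/9) = 248/3.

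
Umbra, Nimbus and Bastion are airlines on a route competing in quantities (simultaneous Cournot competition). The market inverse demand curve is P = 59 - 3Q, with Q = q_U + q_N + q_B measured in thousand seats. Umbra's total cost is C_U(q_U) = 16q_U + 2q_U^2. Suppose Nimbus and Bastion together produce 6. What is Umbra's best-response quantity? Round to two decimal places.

With rivals' combined output fixed at 6, Umbra's profit is π_U = (59 - 3·6 - 3q_U)q_U - (16q_U + 2q_U²) = (41 - 3q_U)q_U - (16q_U + 2q_U²).
∂π_U/∂q_U = 25 - 10q_U = 0, so q_U = 5/2.

2.50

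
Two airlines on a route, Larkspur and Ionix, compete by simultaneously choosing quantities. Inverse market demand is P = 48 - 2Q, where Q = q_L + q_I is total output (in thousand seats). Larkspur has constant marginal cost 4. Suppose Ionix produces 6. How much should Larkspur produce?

With the rival's output fixed at 6, Larkspur's profit is π_L = (48 - 2·6 - 2q_L)q_L - (4q_L) = (36 - 2q_L)q_L - (4q_L).
∂π_L/∂q_L = 32 - 4q_L = 0, so q_L = 8.

8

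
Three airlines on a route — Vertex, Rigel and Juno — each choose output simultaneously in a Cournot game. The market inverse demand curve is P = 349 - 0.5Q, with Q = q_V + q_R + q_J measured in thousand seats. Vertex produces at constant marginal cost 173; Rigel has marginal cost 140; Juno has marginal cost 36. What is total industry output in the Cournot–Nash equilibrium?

349

Vertex's profit: π_V = (349 - 0.5Q)q_V - (173q_V). Setting ∂π_V/∂q_V = 0: 176 - q_V - (1/2)(q_R + q_J) = 0.
Rigel's profit: π_R = (349 - 0.5Q)q_R - (140q_R). Setting ∂π_R/∂q_R = 0: 209 - q_R - (1/2)(q_V + q_J) = 0.
Juno's profit: π_J = (349 - 0.5Q)q_J - (36q_J). Setting ∂π_J/∂q_J = 0: 313 - q_J - (1/2)(q_V + q_R) = 0.
Summing all 3 equations gives 698 − 2Q = 0, hence Q = 349.
Back-substituting: q_V = (176 − 349/2)/(1/2) = 3, q_R = (209 − 349/2)/(1/2) = 69, q_J = (313 − 349/2)/(1/2) = 277.
Total output Q = 3 + 69 + 277 = 349.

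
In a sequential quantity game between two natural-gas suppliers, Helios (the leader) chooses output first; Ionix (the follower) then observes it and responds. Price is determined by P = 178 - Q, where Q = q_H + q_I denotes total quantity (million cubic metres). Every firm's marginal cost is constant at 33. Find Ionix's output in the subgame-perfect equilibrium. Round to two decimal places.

Solve by backward induction. Given q_H, the follower Ionix maximises π_I = (178 - q_H - q_I)q_I - 33q_I.
∂π_I/∂q_I = 145 - q_H - 2q_I = 0 gives the reaction function q_I = (145 - q_H)/2.
Helios substitutes q_I(q_H) into its own profit: π_H = q_H(178 - q_H - (145 - q_H)/2) - 33q_H = (211/2 - (1/2)q_H)q_H - 33q_H.
Maximising: ∂π_H/∂q_H = 145/2 - q_H = 0, giving q_H = 145/2.
Then q_I = (145 - 145/2)/2 = 145/4.

36.25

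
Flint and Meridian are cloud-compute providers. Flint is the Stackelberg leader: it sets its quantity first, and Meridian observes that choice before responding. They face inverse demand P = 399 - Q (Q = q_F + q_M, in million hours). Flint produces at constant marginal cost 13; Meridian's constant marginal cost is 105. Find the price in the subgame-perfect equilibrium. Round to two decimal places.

The follower Meridian best-responds to any q_F: π_M = (399 - Q)q_M - 105q_M.
Follower FOC: 294 - q_F - 2q_M = 0, so q_M(q_F) = (294 - q_F)/2.
Flint substitutes q_M(q_F) into its own profit: π_F = q_F(399 - q_F - (294 - q_F)/2) - 13q_F = (252 - (1/2)q_F)q_F - 13q_F.
Leader FOC: 239 - q_F = 0, so q_F = 239.
Then q_M = (294 - 239)/2 = 55/2.
Total output Q = 533/2, so price P = 399 - 533/2 = 265/2.

132.50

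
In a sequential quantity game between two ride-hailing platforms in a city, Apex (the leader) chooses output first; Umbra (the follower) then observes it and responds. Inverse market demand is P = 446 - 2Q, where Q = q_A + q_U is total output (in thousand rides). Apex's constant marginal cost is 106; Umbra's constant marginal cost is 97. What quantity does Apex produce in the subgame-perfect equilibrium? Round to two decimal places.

82.75

The follower Umbra best-responds to any q_A: π_U = (446 - 2Q)q_U - 97q_U.
∂π_U/∂q_U = 349 - 2q_A - 4q_U = 0 gives the reaction function q_U = (349 - 2q_A)/4.
Apex substitutes q_U(q_A) into its own profit: π_A = q_A(446 - 2q_A - (349 - 2q_A)/2) - 106q_A = (543/2 - q_A)q_A - 106q_A.
Leader FOC: 331/2 - 2q_A = 0, so q_A = 331/4.
Then q_U = (349 - 2·(331/4))/4 = 367/8.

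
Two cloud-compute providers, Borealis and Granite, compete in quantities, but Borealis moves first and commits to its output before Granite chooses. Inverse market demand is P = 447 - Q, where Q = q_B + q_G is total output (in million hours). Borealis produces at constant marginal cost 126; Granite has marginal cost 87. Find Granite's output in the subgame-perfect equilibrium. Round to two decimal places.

109.50

Solve by backward induction. Given q_B, the follower Granite maximises π_G = (447 - q_B - q_G)q_G - 87q_G.
Setting the follower's marginal profit to zero, 360 - q_B - 2q_G = 0, i.e. q_G = (360 - q_B)/2.
The leader anticipates this reaction. Substituting into P = 447 - Q gives P = 267 - (1/2)q_B, so π_B = (267 - (1/2)q_B)q_B - 126q_B.
Leader FOC: 141 - q_B = 0, so q_B = 141.
Then q_G = (360 - 141)/2 = 219/2.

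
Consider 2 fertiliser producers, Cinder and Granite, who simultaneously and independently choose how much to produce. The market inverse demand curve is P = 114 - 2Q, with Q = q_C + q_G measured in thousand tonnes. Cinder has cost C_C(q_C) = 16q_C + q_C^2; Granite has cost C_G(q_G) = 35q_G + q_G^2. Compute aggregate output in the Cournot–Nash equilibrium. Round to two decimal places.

Cinder's profit: π_C = (114 - 2Q)q_C - (16q_C + q_C²). Setting ∂π_C/∂q_C = 0: 98 - 6q_C - 2(q_G) = 0.
Granite's first-order condition: 79 - 6q_G - 2(q_C) = 0.
Best responses: q_C = (98 - 2q_G)/6, q_G = (79 - 2q_C)/6.
Substituting one into the other gives q_C = 215/16 and q_G = 139/16.
Total output Q = 215/16 + 139/16 = 177/8.

22.13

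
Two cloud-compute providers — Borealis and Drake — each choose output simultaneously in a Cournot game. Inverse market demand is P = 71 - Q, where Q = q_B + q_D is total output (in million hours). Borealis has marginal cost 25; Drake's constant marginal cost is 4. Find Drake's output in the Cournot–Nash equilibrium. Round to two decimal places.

29.33

Borealis's profit: π_B = (71 - Q)q_B - (25q_B). Setting ∂π_B/∂q_B = 0: 46 - 2q_B - (q_D) = 0.
Drake's first-order condition: 67 - 2q_D - (q_B) = 0.
So q_B = (46 - q_D)/2 and q_D = (67 - q_B)/2.
Solving the pair: q_B = 25/3, q_D = 88/3.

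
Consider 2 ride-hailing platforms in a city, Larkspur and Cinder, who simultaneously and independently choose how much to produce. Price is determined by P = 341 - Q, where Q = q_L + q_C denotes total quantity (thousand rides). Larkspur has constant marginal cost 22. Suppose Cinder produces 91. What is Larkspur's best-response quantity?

With the rival's output fixed at 91, Larkspur's profit is π_L = (341 - 91 - q_L)q_L - (22q_L) = (250 - q_L)q_L - (22q_L).
∂π_L/∂q_L = 228 - 2q_L = 0, so q_L = 114.

114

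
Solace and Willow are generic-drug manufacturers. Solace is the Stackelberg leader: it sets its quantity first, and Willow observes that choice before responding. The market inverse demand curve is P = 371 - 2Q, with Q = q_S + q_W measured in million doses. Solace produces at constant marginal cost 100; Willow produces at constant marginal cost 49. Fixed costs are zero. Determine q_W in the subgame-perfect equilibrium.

53

The follower Willow best-responds to any q_S: π_W = (371 - 2Q)q_W - 49q_W.
Follower FOC: 322 - 2q_S - 4q_W = 0, so q_W(q_S) = (322 - 2q_S)/4.
Solace substitutes q_W(q_S) into its own profit: π_S = q_S(371 - 2q_S - (322 - 2q_S)/2) - 100q_S = (210 - q_S)q_S - 100q_S.
Maximising: ∂π_S/∂q_S = 110 - 2q_S = 0, giving q_S = 55.
Then q_W = (322 - 2·55)/4 = 53.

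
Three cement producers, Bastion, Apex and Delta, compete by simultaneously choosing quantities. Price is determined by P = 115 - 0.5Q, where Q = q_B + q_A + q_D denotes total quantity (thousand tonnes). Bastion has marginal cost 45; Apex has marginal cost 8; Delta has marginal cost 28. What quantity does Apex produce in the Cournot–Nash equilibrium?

82

Bastion's profit: π_B = (115 - 0.5Q)q_B - (45q_B). Setting ∂π_B/∂q_B = 0: 70 - q_B - (1/2)(q_A + q_D) = 0.
Apex's first-order condition: 107 - q_A - (1/2)(q_B + q_D) = 0.
Delta's first-order condition: 87 - q_D - (1/2)(q_B + q_A) = 0.
Adding the 3 first-order conditions: 264 − 2Q = 0, so Q = 132.
Back-substituting: q_B = (70 − 66)/(1/2) = 8, q_A = (107 − 66)/(1/2) = 82, q_D = (87 − 66)/(1/2) = 42.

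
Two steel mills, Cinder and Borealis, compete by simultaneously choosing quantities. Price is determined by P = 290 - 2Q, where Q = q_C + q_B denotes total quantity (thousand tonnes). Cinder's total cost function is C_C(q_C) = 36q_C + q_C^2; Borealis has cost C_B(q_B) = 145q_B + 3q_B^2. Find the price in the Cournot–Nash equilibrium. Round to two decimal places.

196.71

Cinder's profit: π_C = (290 - 2Q)q_C - (36q_C + q_C²). Setting ∂π_C/∂q_C = 0: 254 - 6q_C - 2(q_B) = 0.
Borealis's first-order condition: 145 - 10q_B - 2(q_C) = 0.
Rearranging gives the reaction functions q_C = (254 - 2q_B)/6 and q_B = (145 - 2q_C)/10.
Substituting one into the other gives q_C = 1125/28 and q_B = 181/28.
Total output Q = 653/14, so price P = 290 - 2·(653/14) = 1377/7.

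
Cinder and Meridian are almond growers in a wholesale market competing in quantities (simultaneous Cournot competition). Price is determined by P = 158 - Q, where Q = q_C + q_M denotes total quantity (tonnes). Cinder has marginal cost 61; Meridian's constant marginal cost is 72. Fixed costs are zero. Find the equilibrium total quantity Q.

Cinder's profit: π_C = (158 - Q)q_C - (61q_C). Setting ∂π_C/∂q_C = 0: 97 - 2q_C - (q_M) = 0.
Meridian's profit: π_M = (158 - Q)q_M - (72q_M). Setting ∂π_M/∂q_M = 0: 86 - 2q_M - (q_C) = 0.
Best responses: q_C = (97 - q_M)/2, q_M = (86 - q_C)/2.
Substituting one into the other gives q_C = 36 and q_M = 25.
Total output Q = 36 + 25 = 61.

61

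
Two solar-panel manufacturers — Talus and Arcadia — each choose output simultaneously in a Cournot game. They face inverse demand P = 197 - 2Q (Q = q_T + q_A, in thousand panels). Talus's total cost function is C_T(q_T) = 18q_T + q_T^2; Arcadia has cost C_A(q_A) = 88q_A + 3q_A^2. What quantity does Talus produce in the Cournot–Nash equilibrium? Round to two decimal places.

Talus's profit: π_T = (197 - 2Q)q_T - (18q_T + q_T²). Setting ∂π_T/∂q_T = 0: 179 - 6q_T - 2(q_A) = 0.
Arcadia's profit: π_A = (197 - 2Q)q_A - (88q_A + 3q_A²). Setting ∂π_A/∂q_A = 0: 109 - 10q_A - 2(q_T) = 0.
So q_T = (179 - 2q_A)/6 and q_A = (109 - 2q_T)/10.
Substituting one into the other gives q_T = 393/14 and q_A = 37/7.

28.07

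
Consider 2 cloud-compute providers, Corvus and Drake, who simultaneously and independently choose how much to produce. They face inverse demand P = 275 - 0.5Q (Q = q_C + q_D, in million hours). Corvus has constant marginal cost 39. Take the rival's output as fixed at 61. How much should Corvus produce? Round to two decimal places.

With the rival's output fixed at 61, Corvus's profit is π_C = (275 - (1/2)·61 - (1/2)q_C)q_C - (39q_C) = (489/2 - (1/2)q_C)q_C - (39q_C).
∂π_C/∂q_C = 411/2 - q_C = 0, so q_C = 411/2.

205.50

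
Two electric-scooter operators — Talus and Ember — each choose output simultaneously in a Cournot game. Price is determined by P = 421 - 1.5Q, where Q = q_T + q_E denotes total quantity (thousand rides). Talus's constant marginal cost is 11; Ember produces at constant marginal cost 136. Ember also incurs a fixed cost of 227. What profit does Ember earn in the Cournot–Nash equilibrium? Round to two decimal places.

1669.30

Talus's profit: π_T = (421 - 1.5Q)q_T - (11q_T). Setting ∂π_T/∂q_T = 0: 410 - 3q_T - (3/2)(q_E) = 0.
Ember's first-order condition: 285 - 3q_E - (3/2)(q_T) = 0.
So q_T = (410 - (3/2)q_E)/3 and q_E = (285 - (3/2)q_T)/3.
Substituting one into the other gives q_T = 1070/9 and q_E = 320/9.
Price P = 421 - (3/2)·(1390/9) = 568/3.
Ember's profit: (568/3 - 136)·(320/9) - 227 = 1669.2963.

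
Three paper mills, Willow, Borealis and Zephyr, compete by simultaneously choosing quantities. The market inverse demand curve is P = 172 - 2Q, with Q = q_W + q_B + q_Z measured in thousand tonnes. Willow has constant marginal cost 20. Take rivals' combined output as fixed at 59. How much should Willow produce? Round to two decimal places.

With rivals' combined output fixed at 59, Willow's profit is π_W = (172 - 2·59 - 2q_W)q_W - (20q_W) = (54 - 2q_W)q_W - (20q_W).
∂π_W/∂q_W = 34 - 4q_W = 0, so q_W = 17/2.

8.50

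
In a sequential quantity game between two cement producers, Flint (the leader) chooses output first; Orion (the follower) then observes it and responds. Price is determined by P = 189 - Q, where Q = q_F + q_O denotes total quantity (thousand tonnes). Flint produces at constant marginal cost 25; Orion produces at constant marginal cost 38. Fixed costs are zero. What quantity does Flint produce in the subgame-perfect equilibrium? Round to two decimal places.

The follower Orion best-responds to any q_F: π_O = (189 - Q)q_O - 38q_O.
Setting the follower's marginal profit to zero, 151 - q_F - 2q_O = 0, i.e. q_O = (151 - q_F)/2.
The leader anticipates this reaction. Substituting into P = 189 - Q gives P = 227/2 - (1/2)q_F, so π_F = (227/2 - (1/2)q_F)q_F - 25q_F.
Maximising: ∂π_F/∂q_F = 177/2 - q_F = 0, giving q_F = 177/2.
Then q_O = (151 - 177/2)/2 = 125/4.

88.50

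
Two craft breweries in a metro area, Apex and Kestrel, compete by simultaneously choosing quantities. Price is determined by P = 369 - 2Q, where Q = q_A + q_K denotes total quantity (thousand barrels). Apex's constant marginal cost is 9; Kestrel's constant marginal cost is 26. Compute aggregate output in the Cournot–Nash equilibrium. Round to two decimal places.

Apex's profit: π_A = (369 - 2Q)q_A - (9q_A). Setting ∂π_A/∂q_A = 0: 360 - 4q_A - 2(q_K) = 0.
Kestrel's first-order condition: 343 - 4q_K - 2(q_A) = 0.
So q_A = (360 - 2q_K)/4 and q_K = (343 - 2q_A)/4.
Solving the pair: q_A = 377/6, q_K = 163/3.
Total output Q = 377/6 + 163/3 = 703/6.

117.17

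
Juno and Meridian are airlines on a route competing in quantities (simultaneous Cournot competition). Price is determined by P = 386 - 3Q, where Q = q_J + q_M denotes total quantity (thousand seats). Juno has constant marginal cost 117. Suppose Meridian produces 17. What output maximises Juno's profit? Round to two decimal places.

With the rival's output fixed at 17, Juno's profit is π_J = (386 - 3·17 - 3q_J)q_J - (117q_J) = (335 - 3q_J)q_J - (117q_J).
∂π_J/∂q_J = 218 - 6q_J = 0, so q_J = 109/3.

36.33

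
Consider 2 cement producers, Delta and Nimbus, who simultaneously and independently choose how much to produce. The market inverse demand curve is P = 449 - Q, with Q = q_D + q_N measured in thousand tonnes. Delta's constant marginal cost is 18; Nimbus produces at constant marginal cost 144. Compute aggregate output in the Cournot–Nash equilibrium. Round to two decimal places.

245.33

Delta's profit: π_D = (449 - Q)q_D - (18q_D). Setting ∂π_D/∂q_D = 0: 431 - 2q_D - (q_N) = 0.
Nimbus's profit: π_N = (449 - Q)q_N - (144q_N). Setting ∂π_N/∂q_N = 0: 305 - 2q_N - (q_D) = 0.
Rearranging gives the reaction functions q_D = (431 - q_N)/2 and q_N = (305 - q_D)/2.
Substituting one into the other gives q_D = 557/3 and q_N = 179/3.
Total output Q = 557/3 + 179/3 = 736/3.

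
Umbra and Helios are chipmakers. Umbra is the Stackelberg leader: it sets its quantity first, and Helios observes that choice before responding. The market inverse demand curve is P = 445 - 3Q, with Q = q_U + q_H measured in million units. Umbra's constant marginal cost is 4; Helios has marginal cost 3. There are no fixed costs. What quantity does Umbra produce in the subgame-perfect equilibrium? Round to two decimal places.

73.33

Solve by backward induction. Given q_U, the follower Helios maximises π_H = (445 - 3q_U - 3q_H)q_H - 3q_H.
∂π_H/∂q_H = 442 - 3q_U - 6q_H = 0 gives the reaction function q_H = (442 - 3q_U)/6.
Umbra substitutes q_H(q_U) into its own profit: π_U = q_U(445 - 3q_U - (442 - 3q_U)/2) - 4q_U = (224 - (3/2)q_U)q_U - 4q_U.
The leader's first-order condition 220 - 3q_U = 0 yields q_U = 220/3.
Then q_H = (442 - 3·(220/3))/6 = 37.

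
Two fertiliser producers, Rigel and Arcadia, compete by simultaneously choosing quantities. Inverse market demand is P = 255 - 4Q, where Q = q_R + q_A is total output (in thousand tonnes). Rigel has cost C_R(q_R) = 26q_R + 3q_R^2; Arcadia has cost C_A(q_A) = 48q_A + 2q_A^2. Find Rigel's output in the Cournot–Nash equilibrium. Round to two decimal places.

Rigel's profit: π_R = (255 - 4Q)q_R - (26q_R + 3q_R²). Setting ∂π_R/∂q_R = 0: 229 - 14q_R - 4(q_A) = 0.
Arcadia's profit: π_A = (255 - 4Q)q_A - (48q_A + 2q_A²). Setting ∂π_A/∂q_A = 0: 207 - 12q_A - 4(q_R) = 0.
Rearranging gives the reaction functions q_R = (229 - 4q_A)/14 and q_A = (207 - 4q_R)/12.
Substituting one into the other gives q_R = 240/19 and q_A = 991/76.

12.63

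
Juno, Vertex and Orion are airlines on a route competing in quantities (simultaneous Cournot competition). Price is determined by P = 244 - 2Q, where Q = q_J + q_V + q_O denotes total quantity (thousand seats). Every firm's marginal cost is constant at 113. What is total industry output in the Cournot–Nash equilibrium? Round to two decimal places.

Each firm earns π_i = (244 - 2Q)q_i - 113q_i.
Setting ∂π_i/∂q_i = 0 with rivals' quantities fixed: 131 - 4q_i - 2·Σ_{j≠i} q_j = 0.
With identical firms every q_j equals q_i, so Σ_{j≠i} q_j = 2q_i and 131 = 8q_i, giving q_i = 131/8.
Total output Q = 131/8 + 131/8 + 131/8 = 393/8.

49.13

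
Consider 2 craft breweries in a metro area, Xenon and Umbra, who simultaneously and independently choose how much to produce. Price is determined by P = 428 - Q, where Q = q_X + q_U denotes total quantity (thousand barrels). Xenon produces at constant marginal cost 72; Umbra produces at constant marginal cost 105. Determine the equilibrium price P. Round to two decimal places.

Xenon's profit: π_X = (428 - Q)q_X - (72q_X). Setting ∂π_X/∂q_X = 0: 356 - 2q_X - (q_U) = 0.
Umbra's profit: π_U = (428 - Q)q_U - (105q_U). Setting ∂π_U/∂q_U = 0: 323 - 2q_U - (q_X) = 0.
Rearranging gives the reaction functions q_X = (356 - q_U)/2 and q_U = (323 - q_X)/2.
Solving the pair: q_X = 389/3, q_U = 290/3.
Total output Q = 679/3, so price P = 428 - 679/3 = 605/3.

201.67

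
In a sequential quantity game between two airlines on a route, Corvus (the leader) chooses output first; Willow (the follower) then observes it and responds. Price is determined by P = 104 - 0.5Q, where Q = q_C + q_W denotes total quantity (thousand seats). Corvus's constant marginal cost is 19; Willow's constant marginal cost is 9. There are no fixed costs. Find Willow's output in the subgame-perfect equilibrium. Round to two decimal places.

57.50

The follower Willow best-responds to any q_C: π_W = (104 - 0.5Q)q_W - 9q_W.
∂π_W/∂q_W = 95 - (1/2)q_C - q_W = 0 gives the reaction function q_W = (95 - (1/2)q_C).
Corvus substitutes q_W(q_C) into its own profit: π_C = q_C(104 - (1/2)q_C - (95 - (1/2)q_C)/2) - 19q_C = (113/2 - (1/4)q_C)q_C - 19q_C.
Leader FOC: 75/2 - (1/2)q_C = 0, so q_C = 75.
Then q_W = (95 - (1/2)·75) = 115/2.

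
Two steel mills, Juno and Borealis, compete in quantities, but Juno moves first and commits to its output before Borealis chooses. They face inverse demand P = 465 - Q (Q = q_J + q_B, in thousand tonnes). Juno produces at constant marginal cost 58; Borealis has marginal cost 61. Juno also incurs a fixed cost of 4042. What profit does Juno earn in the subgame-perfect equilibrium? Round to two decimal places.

16970.50

The follower Borealis best-responds to any q_J: π_B = (465 - Q)q_B - 61q_B.
∂π_B/∂q_B = 404 - q_J - 2q_B = 0 gives the reaction function q_B = (404 - q_J)/2.
Juno substitutes q_B(q_J) into its own profit: π_J = q_J(465 - q_J - (404 - q_J)/2) - 58q_J = (263 - (1/2)q_J)q_J - 58q_J.
Maximising: ∂π_J/∂q_J = 205 - q_J = 0, giving q_J = 205.
Then q_B = (404 - 205)/2 = 199/2.
Price P = 465 - 609/2 = 321/2.
Juno's profit: (321/2 - 58)·205 - 4042 = 16970.5000.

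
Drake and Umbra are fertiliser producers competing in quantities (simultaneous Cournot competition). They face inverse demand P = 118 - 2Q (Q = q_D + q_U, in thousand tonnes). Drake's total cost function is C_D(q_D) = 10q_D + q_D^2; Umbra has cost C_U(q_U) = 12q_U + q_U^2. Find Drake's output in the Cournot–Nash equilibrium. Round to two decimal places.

13.63

Drake's profit: π_D = (118 - 2Q)q_D - (10q_D + q_D²). Setting ∂π_D/∂q_D = 0: 108 - 6q_D - 2(q_U) = 0.
Umbra's profit: π_U = (118 - 2Q)q_U - (12q_U + q_U²). Setting ∂π_U/∂q_U = 0: 106 - 6q_U - 2(q_D) = 0.
So q_D = (108 - 2q_U)/6 and q_U = (106 - 2q_D)/6.
Substituting one into the other gives q_D = 109/8 and q_U = 105/8.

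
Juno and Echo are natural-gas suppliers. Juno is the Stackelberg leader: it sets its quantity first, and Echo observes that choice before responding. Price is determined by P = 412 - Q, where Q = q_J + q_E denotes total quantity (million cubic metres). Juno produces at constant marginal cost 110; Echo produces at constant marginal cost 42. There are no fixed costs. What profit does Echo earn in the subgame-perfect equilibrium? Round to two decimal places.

16002.25

Solve by backward induction. Given q_J, the follower Echo maximises π_E = (412 - q_J - q_E)q_E - 42q_E.
Setting the follower's marginal profit to zero, 370 - q_J - 2q_E = 0, i.e. q_E = (370 - q_J)/2.
Juno substitutes q_E(q_J) into its own profit: π_J = q_J(412 - q_J - (370 - q_J)/2) - 110q_J = (227 - (1/2)q_J)q_J - 110q_J.
The leader's first-order condition 117 - q_J = 0 yields q_J = 117.
Then q_E = (370 - 117)/2 = 253/2.
Price P = 412 - 487/2 = 337/2.
Echo's profit: (337/2 - 42)·(253/2) = 16002.2500.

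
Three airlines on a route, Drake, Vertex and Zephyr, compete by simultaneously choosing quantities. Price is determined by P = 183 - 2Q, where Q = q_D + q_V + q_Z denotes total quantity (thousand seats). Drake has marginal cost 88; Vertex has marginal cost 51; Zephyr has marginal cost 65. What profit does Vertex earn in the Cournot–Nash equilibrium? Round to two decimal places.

Drake's profit: π_D = (183 - 2Q)q_D - (88q_D). Setting ∂π_D/∂q_D = 0: 95 - 4q_D - 2(q_V + q_Z) = 0.
Vertex's profit: π_V = (183 - 2Q)q_V - (51q_V). Setting ∂π_V/∂q_V = 0: 132 - 4q_V - 2(q_D + q_Z) = 0.
Zephyr's first-order condition: 118 - 4q_Z - 2(q_D + q_V) = 0.
Adding the 3 conditions: 345 − 4Q − 4Q = 0, i.e. Q = 345/8.
Back-substituting: q_D = (95 − 345/4)/2 = 35/8, q_V = (132 − 345/4)/2 = 183/8, q_Z = (118 − 345/4)/2 = 127/8.
Price P = 183 - 2·(345/8) = 387/4.
Vertex's profit: (387/4 - 51)·(183/8) = 1046.5313.

1046.53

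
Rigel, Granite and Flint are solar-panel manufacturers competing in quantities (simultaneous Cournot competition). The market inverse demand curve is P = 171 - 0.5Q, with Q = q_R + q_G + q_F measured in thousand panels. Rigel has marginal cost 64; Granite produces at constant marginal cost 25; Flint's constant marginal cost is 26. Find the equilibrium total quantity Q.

199

Rigel's profit: π_R = (171 - 0.5Q)q_R - (64q_R). Setting ∂π_R/∂q_R = 0: 107 - q_R - (1/2)(q_G + q_F) = 0.
Granite's first-order condition: 146 - q_G - (1/2)(q_R + q_F) = 0.
Flint's first-order condition: 145 - q_F - (1/2)(q_R + q_G) = 0.
Summing all 3 equations gives 398 − 2Q = 0, hence Q = 199.
Back-substituting: q_R = (107 − 199/2)/(1/2) = 15, q_G = (146 − 199/2)/(1/2) = 93, q_F = (145 − 199/2)/(1/2) = 91.
Total output Q = 15 + 93 + 91 = 199.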